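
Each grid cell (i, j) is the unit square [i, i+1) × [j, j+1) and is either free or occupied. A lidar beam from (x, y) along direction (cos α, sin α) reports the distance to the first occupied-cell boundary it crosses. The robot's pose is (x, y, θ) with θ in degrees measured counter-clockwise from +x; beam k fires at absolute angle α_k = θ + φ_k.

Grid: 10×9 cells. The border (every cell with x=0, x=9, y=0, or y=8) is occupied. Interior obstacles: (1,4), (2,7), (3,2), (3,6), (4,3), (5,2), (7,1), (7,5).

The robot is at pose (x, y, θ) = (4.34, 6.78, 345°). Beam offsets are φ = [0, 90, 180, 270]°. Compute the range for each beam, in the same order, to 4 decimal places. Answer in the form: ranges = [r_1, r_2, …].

beam 1: φ=0°, α=345°
  d=(0.9659,-0.2588)  start (4,6)  tX=0.6833 tY=3.0137  stride 1/|dx|=1.0353 1/|dy|=3.8637
    cross x-line → (5,6), t=0.6833
    cross x-line → (6,6), t=1.7186
    cross x-line → (7,6), t=2.7538
    cross y-line → (7,5), t=3.0137 (wall)
  → r_1 = 3.0137
beam 2: φ=90°, α=75°
  d=(0.2588,0.9659)  start (4,6)  tX=2.5500 tY=0.2278  stride 1/|dx|=3.8637 1/|dy|=1.0353
    cross y-line → (4,7), t=0.2278
    cross y-line → (4,8), t=1.2630 (wall)
  → r_2 = 1.2630
beam 3: φ=180°, α=165°
  d=(-0.9659,0.2588)  start (4,6)  tX=0.3520 tY=0.8500  stride 1/|dx|=1.0353 1/|dy|=3.8637
    cross x-line → (3,6), t=0.3520 (wall)
  → r_3 = 0.3520
beam 4: φ=270°, α=255°
  d=(-0.2588,-0.9659)  start (4,6)  tX=1.3137 tY=0.8075  stride 1/|dx|=3.8637 1/|dy|=1.0353
    cross y-line → (4,5), t=0.8075
    cross x-line → (3,5), t=1.3137
    cross y-line → (3,4), t=1.8428
    cross y-line → (3,3), t=2.8781
    cross y-line → (3,2), t=3.9133 (wall)
  → r_4 = 3.9133

ranges = [3.0137, 1.2630, 0.3520, 3.9133]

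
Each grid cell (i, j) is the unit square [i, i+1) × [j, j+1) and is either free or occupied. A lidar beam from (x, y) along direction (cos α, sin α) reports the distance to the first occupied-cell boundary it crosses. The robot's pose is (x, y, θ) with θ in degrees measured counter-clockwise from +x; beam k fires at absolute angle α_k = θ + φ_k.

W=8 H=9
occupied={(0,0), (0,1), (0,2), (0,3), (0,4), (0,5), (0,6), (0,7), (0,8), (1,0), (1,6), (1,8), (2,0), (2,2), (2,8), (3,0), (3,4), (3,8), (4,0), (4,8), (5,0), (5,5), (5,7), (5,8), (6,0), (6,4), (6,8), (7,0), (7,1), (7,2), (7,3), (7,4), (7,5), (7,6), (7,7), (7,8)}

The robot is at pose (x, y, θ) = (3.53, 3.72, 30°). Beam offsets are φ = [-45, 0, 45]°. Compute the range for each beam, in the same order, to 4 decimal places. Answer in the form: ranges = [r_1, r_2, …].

ranges = [3.5924, 2.5600, 0.2899]

beam 1: φ=-45°, α=345°
  d=(0.9659,-0.2588)  start (3,3)  tX=0.4866 tY=2.7819  stride 1/|dx|=1.0353 1/|dy|=3.8637
    cross x-line → (4,3), t=0.4866
    cross x-line → (5,3), t=1.5219
    cross x-line → (6,3), t=2.5571
    cross y-line → (6,2), t=2.7819
    cross x-line → (7,2), t=3.5924 (wall)
  → r_1 = 3.5924
beam 2: φ=0°, α=30°
  d=(0.8660,0.5000)  start (3,3)  tX=0.5427 tY=0.5600  stride 1/|dx|=1.1547 1/|dy|=2.0000
    cross x-line → (4,3), t=0.5427
    cross y-line → (4,4), t=0.5600
    cross x-line → (5,4), t=1.6974
    cross y-line → (5,5), t=2.5600 (wall)
  → r_2 = 2.5600
beam 3: φ=45°, α=75°
  d=(0.2588,0.9659)  start (3,3)  tX=1.8159 tY=0.2899  stride 1/|dx|=3.8637 1/|dy|=1.0353
    cross y-line → (3,4), t=0.2899 (wall)
  → r_3 = 0.2899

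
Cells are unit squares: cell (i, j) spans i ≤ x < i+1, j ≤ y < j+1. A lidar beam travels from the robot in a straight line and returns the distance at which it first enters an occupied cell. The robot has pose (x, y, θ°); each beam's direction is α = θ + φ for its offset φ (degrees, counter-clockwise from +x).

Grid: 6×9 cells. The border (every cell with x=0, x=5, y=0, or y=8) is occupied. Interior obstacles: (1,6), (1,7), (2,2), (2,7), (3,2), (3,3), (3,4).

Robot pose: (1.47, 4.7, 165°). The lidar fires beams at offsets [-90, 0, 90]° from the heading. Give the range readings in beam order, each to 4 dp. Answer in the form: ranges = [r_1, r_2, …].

ranges = [1.3459, 0.4866, 1.8159]

beam 1: φ=-90°, α=75°
  cosα=0.2588 sinα=0.9659 | (1,4) | tMaxX 2.0478 tMaxY 0.3106 | tΔX 3.8637 tΔY 1.0353
    t=0.3106 [y] (1,5)
    t=1.3459 [y] (1,6) — stop
  → r_1 = 1.3459
beam 2: φ=0°, α=165°
  cosα=-0.9659 sinα=0.2588 | (1,4) | tMaxX 0.4866 tMaxY 1.1591 | tΔX 1.0353 tΔY 3.8637
    t=0.4866 [x] (0,4) — stop
  → r_2 = 0.4866
beam 3: φ=90°, α=255°
  cosα=-0.2588 sinα=-0.9659 | (1,4) | tMaxX 1.8159 tMaxY 0.7247 | tΔX 3.8637 tΔY 1.0353
    t=0.7247 [y] (1,3)
    t=1.7600 [y] (1,2)
    t=1.8159 [x] (0,2) — stop
  → r_3 = 1.8159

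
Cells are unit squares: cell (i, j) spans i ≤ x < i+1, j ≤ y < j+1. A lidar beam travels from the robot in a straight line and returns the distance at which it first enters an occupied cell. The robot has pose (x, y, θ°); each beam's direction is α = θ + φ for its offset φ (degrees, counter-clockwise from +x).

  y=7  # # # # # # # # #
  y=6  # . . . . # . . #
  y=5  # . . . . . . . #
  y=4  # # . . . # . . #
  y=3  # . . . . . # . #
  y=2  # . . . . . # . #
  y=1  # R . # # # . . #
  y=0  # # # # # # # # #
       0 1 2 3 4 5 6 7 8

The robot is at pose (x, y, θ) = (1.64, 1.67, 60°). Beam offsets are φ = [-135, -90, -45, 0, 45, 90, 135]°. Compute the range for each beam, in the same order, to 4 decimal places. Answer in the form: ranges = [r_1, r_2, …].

beam 1: φ=-135°, α=285°
  dir = (cos 285°, sin 285°) = (0.2588, -0.9659); from cell (1,1)
  next x-line at t=1.3909, next y-line at t=0.6936; Δt_x=3.8637, Δt_y=1.0353
    y: enter (1,0) at t=0.6936 ← occupied
  → r_1 = 0.6936
beam 2: φ=-90°, α=330°
  dir = (cos 330°, sin 330°) = (0.8660, -0.5000); from cell (1,1)
  next x-line at t=0.4157, next y-line at t=1.3400; Δt_x=1.1547, Δt_y=2.0000
    x: enter (2,1) at t=0.4157
    y: enter (2,0) at t=1.3400 ← occupied
  → r_2 = 1.3400
beam 3: φ=-45°, α=15°
  dir = (cos 15°, sin 15°) = (0.9659, 0.2588); from cell (1,1)
  next x-line at t=0.3727, next y-line at t=1.2750; Δt_x=1.0353, Δt_y=3.8637
    x: enter (2,1) at t=0.3727
    y: enter (2,2) at t=1.2750
    x: enter (3,2) at t=1.4080
    x: enter (4,2) at t=2.4433
    x: enter (5,2) at t=3.4785
    x: enter (6,2) at t=4.5138 ← occupied
  → r_3 = 4.5138
beam 4: φ=0°, α=60°
  dir = (cos 60°, sin 60°) = (0.5000, 0.8660); from cell (1,1)
  next x-line at t=0.7200, next y-line at t=0.3811; Δt_x=2.0000, Δt_y=1.1547
    y: enter (1,2) at t=0.3811
    x: enter (2,2) at t=0.7200
    y: enter (2,3) at t=1.5358
    y: enter (2,4) at t=2.6905
    x: enter (3,4) at t=2.7200
    y: enter (3,5) at t=3.8452
    x: enter (4,5) at t=4.7200
    y: enter (4,6) at t=4.9999
    y: enter (4,7) at t=6.1546 ← occupied
  → r_4 = 6.1546
beam 5: φ=45°, α=105°
  dir = (cos 105°, sin 105°) = (-0.2588, 0.9659); from cell (1,1)
  next x-line at t=2.4728, next y-line at t=0.3416; Δt_x=3.8637, Δt_y=1.0353
    y: enter (1,2) at t=0.3416
    y: enter (1,3) at t=1.3769
    y: enter (1,4) at t=2.4122 ← occupied
  → r_5 = 2.4122
beam 6: φ=90°, α=150°
  dir = (cos 150°, sin 150°) = (-0.8660, 0.5000); from cell (1,1)
  next x-line at t=0.7390, next y-line at t=0.6600; Δt_x=1.1547, Δt_y=2.0000
    y: enter (1,2) at t=0.6600
    x: enter (0,2) at t=0.7390 ← occupied
  → r_6 = 0.7390
beam 7: φ=135°, α=195°
  dir = (cos 195°, sin 195°) = (-0.9659, -0.2588); from cell (1,1)
  next x-line at t=0.6626, next y-line at t=2.5887; Δt_x=1.0353, Δt_y=3.8637
    x: enter (0,1) at t=0.6626 ← occupied
  → r_7 = 0.6626

ranges = [0.6936, 1.3400, 4.5138, 6.1546, 2.4122, 0.7390, 0.6626]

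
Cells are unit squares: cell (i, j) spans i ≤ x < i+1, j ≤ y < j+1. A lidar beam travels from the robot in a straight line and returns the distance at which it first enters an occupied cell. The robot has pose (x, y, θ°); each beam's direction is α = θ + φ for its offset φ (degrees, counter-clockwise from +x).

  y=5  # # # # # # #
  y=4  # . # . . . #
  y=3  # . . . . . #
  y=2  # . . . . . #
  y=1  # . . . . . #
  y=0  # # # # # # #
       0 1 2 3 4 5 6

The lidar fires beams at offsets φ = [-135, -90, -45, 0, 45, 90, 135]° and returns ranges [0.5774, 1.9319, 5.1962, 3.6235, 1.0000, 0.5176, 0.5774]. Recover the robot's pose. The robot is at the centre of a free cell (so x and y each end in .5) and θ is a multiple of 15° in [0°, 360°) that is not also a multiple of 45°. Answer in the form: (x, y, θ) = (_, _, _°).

(x, y, θ) = (5.5, 4.5, 255°)

Enumerate (i+0.5, j+0.5, θ) over the 19 free cells and 16 admissible headings. For each, cast all 7 beams and compare to the given ranges.
  (5.5, 3.5, 195°): beam 1 = 1.0000 ≠ 0.5774 ✗
  (4.5, 3.5, 300°): beam 1 = 1.9319 ≠ 0.5774 ✗
  (1.5, 1.5, 195°): beam 1 = 2.8868 ≠ 0.5774 ✗
  (3.5, 1.5, 210°): beam 1 = 3.6235 ≠ 0.5774 ✗
  (5.5, 2.5, 195°): beam 1 = 1.0000 ≠ 0.5774 ✗
  …
  (5.5, 4.5, 255°): r_1=0.5774, r_2=1.9319, r_3=5.1962, r_4=3.6235, r_5=1.0000, r_6=0.5176, r_7=0.5774 — all match ✓
No second candidate reproduces the full scan.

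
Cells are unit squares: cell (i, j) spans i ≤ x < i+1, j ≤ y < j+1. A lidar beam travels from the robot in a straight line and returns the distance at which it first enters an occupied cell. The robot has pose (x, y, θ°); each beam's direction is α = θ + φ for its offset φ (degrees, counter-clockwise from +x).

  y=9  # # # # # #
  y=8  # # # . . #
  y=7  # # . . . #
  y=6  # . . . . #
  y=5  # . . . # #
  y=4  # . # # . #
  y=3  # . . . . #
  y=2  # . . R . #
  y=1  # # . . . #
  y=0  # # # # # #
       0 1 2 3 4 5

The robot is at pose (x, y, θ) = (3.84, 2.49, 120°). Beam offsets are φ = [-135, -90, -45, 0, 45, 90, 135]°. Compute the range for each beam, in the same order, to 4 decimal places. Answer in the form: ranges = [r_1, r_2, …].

beam 1: φ=-135°, α=345°
  d=(0.9659,-0.2588)  start (3,2)  tX=0.1656 tY=1.8932  stride 1/|dx|=1.0353 1/|dy|=3.8637
    cross x-line → (4,2), t=0.1656
    cross x-line → (5,2), t=1.2009 (wall)
  → r_1 = 1.2009
beam 2: φ=-90°, α=30°
  d=(0.8660,0.5000)  start (3,2)  tX=0.1848 tY=1.0200  stride 1/|dx|=1.1547 1/|dy|=2.0000
    cross x-line → (4,2), t=0.1848
    cross y-line → (4,3), t=1.0200
    cross x-line → (5,3), t=1.3395 (wall)
  → r_2 = 1.3395
beam 3: φ=-45°, α=75°
  d=(0.2588,0.9659)  start (3,2)  tX=0.6182 tY=0.5280  stride 1/|dx|=3.8637 1/|dy|=1.0353
    cross y-line → (3,3), t=0.5280
    cross x-line → (4,3), t=0.6182
    cross y-line → (4,4), t=1.5633
    cross y-line → (4,5), t=2.5985 (wall)
  → r_3 = 2.5985
beam 4: φ=0°, α=120°
  d=(-0.5000,0.8660)  start (3,2)  tX=1.6800 tY=0.5889  stride 1/|dx|=2.0000 1/|dy|=1.1547
    cross y-line → (3,3), t=0.5889
    cross x-line → (2,3), t=1.6800
    cross y-line → (2,4), t=1.7436 (wall)
  → r_4 = 1.7436
beam 5: φ=45°, α=165°
  d=(-0.9659,0.2588)  start (3,2)  tX=0.8696 tY=1.9705  stride 1/|dx|=1.0353 1/|dy|=3.8637
    cross x-line → (2,2), t=0.8696
    cross x-line → (1,2), t=1.9049
    cross y-line → (1,3), t=1.9705
    cross x-line → (0,3), t=2.9402 (wall)
  → r_5 = 2.9402
beam 6: φ=90°, α=210°
  d=(-0.8660,-0.5000)  start (3,2)  tX=0.9699 tY=0.9800  stride 1/|dx|=1.1547 1/|dy|=2.0000
    cross x-line → (2,2), t=0.9699
    cross y-line → (2,1), t=0.9800
    cross x-line → (1,1), t=2.1246 (wall)
  → r_6 = 2.1246
beam 7: φ=135°, α=255°
  d=(-0.2588,-0.9659)  start (3,2)  tX=3.2455 tY=0.5073  stride 1/|dx|=3.8637 1/|dy|=1.0353
    cross y-line → (3,1), t=0.5073
    cross y-line → (3,0), t=1.5426 (wall)
  → r_7 = 1.5426

ranges = [1.2009, 1.3395, 2.5985, 1.7436, 2.9402, 2.1246, 1.5426]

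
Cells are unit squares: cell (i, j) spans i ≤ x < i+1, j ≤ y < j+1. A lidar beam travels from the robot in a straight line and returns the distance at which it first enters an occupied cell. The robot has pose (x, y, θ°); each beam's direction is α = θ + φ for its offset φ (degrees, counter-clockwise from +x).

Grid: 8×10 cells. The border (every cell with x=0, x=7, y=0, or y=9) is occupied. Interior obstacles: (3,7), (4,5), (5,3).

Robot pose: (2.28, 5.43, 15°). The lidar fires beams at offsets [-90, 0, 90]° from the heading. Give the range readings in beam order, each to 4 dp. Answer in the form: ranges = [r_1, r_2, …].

ranges = [4.5863, 1.7807, 3.6959]

beam 1: φ=-90°, α=285°
  cosα=0.2588 sinα=-0.9659 | (2,5) | tMaxX 2.7819 tMaxY 0.4452 | tΔX 3.8637 tΔY 1.0353
    t=0.4452 [y] (2,4)
    t=1.4804 [y] (2,3)
    t=2.5157 [y] (2,2)
    t=2.7819 [x] (3,2)
    t=3.5510 [y] (3,1)
    t=4.5863 [y] (3,0) — stop
  → r_1 = 4.5863
beam 2: φ=0°, α=15°
  cosα=0.9659 sinα=0.2588 | (2,5) | tMaxX 0.7454 tMaxY 2.2023 | tΔX 1.0353 tΔY 3.8637
    t=0.7454 [x] (3,5)
    t=1.7807 [x] (4,5) — stop
  → r_2 = 1.7807
beam 3: φ=90°, α=105°
  cosα=-0.2588 sinα=0.9659 | (2,5) | tMaxX 1.0818 tMaxY 0.5901 | tΔX 3.8637 tΔY 1.0353
    t=0.5901 [y] (2,6)
    t=1.0818 [x] (1,6)
    t=1.6254 [y] (1,7)
    t=2.6607 [y] (1,8)
    t=3.6959 [y] (1,9) — stop
  → r_3 = 3.6959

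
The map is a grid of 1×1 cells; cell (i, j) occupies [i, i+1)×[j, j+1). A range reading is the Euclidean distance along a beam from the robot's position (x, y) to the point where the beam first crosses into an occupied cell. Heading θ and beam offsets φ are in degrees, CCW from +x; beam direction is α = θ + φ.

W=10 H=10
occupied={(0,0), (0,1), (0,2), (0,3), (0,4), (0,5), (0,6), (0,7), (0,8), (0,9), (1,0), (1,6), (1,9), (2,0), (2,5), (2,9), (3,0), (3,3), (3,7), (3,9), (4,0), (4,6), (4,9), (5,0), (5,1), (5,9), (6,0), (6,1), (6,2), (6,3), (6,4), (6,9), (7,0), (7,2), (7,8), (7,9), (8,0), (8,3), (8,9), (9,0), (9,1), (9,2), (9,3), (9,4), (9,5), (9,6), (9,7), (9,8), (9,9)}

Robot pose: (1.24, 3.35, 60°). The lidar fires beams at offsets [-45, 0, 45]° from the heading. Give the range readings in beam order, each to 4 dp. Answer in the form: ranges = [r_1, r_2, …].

beam 1: φ=-45°, α=15°
  d=(0.9659,0.2588)  start (1,3)  tX=0.7868 tY=2.5114  stride 1/|dx|=1.0353 1/|dy|=3.8637
    cross x-line → (2,3), t=0.7868
    cross x-line → (3,3), t=1.8221 (wall)
  → r_1 = 1.8221
beam 2: φ=0°, α=60°
  d=(0.5000,0.8660)  start (1,3)  tX=1.5200 tY=0.7506  stride 1/|dx|=2.0000 1/|dy|=1.1547
    cross y-line → (1,4), t=0.7506
    cross x-line → (2,4), t=1.5200
    cross y-line → (2,5), t=1.9053 (wall)
  → r_2 = 1.9053
beam 3: φ=45°, α=105°
  d=(-0.2588,0.9659)  start (1,3)  tX=0.9273 tY=0.6729  stride 1/|dx|=3.8637 1/|dy|=1.0353
    cross y-line → (1,4), t=0.6729
    cross x-line → (0,4), t=0.9273 (wall)
  → r_3 = 0.9273

ranges = [1.8221, 1.9053, 0.9273]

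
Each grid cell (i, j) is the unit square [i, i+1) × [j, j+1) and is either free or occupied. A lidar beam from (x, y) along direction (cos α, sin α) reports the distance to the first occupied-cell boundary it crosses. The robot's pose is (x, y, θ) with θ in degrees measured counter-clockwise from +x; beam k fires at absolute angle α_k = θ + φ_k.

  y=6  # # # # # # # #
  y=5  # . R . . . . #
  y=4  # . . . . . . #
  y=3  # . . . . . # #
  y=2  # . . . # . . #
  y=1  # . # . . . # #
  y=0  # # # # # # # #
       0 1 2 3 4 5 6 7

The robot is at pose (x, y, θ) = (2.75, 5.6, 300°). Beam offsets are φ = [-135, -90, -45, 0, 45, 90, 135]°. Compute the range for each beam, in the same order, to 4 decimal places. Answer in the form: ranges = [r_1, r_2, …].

beam 1: φ=-135°, α=165°
  cosα=-0.9659 sinα=0.2588 | (2,5) | tMaxX 0.7765 tMaxY 1.5455 | tΔX 1.0353 tΔY 3.8637
    t=0.7765 [x] (1,5)
    t=1.5455 [y] (1,6) — stop
  → r_1 = 1.5455
beam 2: φ=-90°, α=210°
  cosα=-0.8660 sinα=-0.5000 | (2,5) | tMaxX 0.8660 tMaxY 1.2000 | tΔX 1.1547 tΔY 2.0000
    t=0.8660 [x] (1,5)
    t=1.2000 [y] (1,4)
    t=2.0207 [x] (0,4) — stop
  → r_2 = 2.0207
beam 3: φ=-45°, α=255°
  cosα=-0.2588 sinα=-0.9659 | (2,5) | tMaxX 2.8978 tMaxY 0.6212 | tΔX 3.8637 tΔY 1.0353
    t=0.6212 [y] (2,4)
    t=1.6564 [y] (2,3)
    t=2.6917 [y] (2,2)
    t=2.8978 [x] (1,2)
    t=3.7270 [y] (1,1)
    t=4.7623 [y] (1,0) — stop
  → r_3 = 4.7623
beam 4: φ=0°, α=300°
  cosα=0.5000 sinα=-0.8660 | (2,5) | tMaxX 0.5000 tMaxY 0.6928 | tΔX 2.0000 tΔY 1.1547
    t=0.5000 [x] (3,5)
    t=0.6928 [y] (3,4)
    t=1.8475 [y] (3,3)
    t=2.5000 [x] (4,3)
    t=3.0022 [y] (4,2) — stop
  → r_4 = 3.0022
beam 5: φ=45°, α=345°
  cosα=0.9659 sinα=-0.2588 | (2,5) | tMaxX 0.2588 tMaxY 2.3182 | tΔX 1.0353 tΔY 3.8637
    t=0.2588 [x] (3,5)
    t=1.2941 [x] (4,5)
    t=2.3182 [y] (4,4)
    t=2.3294 [x] (5,4)
    t=3.3646 [x] (6,4)
    t=4.3999 [x] (7,4) — stop
  → r_5 = 4.3999
beam 6: φ=90°, α=30°
  cosα=0.8660 sinα=0.5000 | (2,5) | tMaxX 0.2887 tMaxY 0.8000 | tΔX 1.1547 tΔY 2.0000
    t=0.2887 [x] (3,5)
    t=0.8000 [y] (3,6) — stop
  → r_6 = 0.8000
beam 7: φ=135°, α=75°
  cosα=0.2588 sinα=0.9659 | (2,5) | tMaxX 0.9659 tMaxY 0.4141 | tΔX 3.8637 tΔY 1.0353
    t=0.4141 [y] (2,6) — stop
  → r_7 = 0.4141

ranges = [1.5455, 2.0207, 4.7623, 3.0022, 4.3999, 0.8000, 0.4141]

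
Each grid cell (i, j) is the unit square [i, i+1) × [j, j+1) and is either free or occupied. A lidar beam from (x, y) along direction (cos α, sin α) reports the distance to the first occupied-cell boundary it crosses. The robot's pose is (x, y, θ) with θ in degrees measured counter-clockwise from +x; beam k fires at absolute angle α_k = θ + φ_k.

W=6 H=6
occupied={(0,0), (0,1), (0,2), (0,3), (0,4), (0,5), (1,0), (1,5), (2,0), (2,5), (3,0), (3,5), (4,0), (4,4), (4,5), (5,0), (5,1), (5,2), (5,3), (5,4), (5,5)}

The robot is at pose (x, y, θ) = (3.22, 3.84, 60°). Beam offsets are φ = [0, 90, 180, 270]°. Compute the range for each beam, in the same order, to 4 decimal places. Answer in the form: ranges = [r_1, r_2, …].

beam 1: φ=0°, α=60°
  cosα=0.5000 sinα=0.8660 | (3,3) | tMaxX 1.5600 tMaxY 0.1848 | tΔX 2.0000 tΔY 1.1547
    t=0.1848 [y] (3,4)
    t=1.3395 [y] (3,5) — stop
  → r_1 = 1.3395
beam 2: φ=90°, α=150°
  cosα=-0.8660 sinα=0.5000 | (3,3) | tMaxX 0.2540 tMaxY 0.3200 | tΔX 1.1547 tΔY 2.0000
    t=0.2540 [x] (2,3)
    t=0.3200 [y] (2,4)
    t=1.4087 [x] (1,4)
    t=2.3200 [y] (1,5) — stop
  → r_2 = 2.3200
beam 3: φ=180°, α=240°
  cosα=-0.5000 sinα=-0.8660 | (3,3) | tMaxX 0.4400 tMaxY 0.9699 | tΔX 2.0000 tΔY 1.1547
    t=0.4400 [x] (2,3)
    t=0.9699 [y] (2,2)
    t=2.1246 [y] (2,1)
    t=2.4400 [x] (1,1)
    t=3.2793 [y] (1,0) — stop
  → r_3 = 3.2793
beam 4: φ=270°, α=330°
  cosα=0.8660 sinα=-0.5000 | (3,3) | tMaxX 0.9007 tMaxY 1.6800 | tΔX 1.1547 tΔY 2.0000
    t=0.9007 [x] (4,3)
    t=1.6800 [y] (4,2)
    t=2.0554 [x] (5,2) — stop
  → r_4 = 2.0554

ranges = [1.3395, 2.3200, 3.2793, 2.0554]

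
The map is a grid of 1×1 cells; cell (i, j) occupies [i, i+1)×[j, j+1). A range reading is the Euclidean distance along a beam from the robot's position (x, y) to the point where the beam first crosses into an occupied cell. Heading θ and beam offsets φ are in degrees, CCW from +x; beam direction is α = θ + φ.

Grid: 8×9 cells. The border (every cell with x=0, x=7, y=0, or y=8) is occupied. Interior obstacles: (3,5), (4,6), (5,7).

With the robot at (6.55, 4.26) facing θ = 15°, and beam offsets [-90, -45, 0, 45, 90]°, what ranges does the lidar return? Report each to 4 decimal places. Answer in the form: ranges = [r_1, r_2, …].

ranges = [1.7387, 0.5196, 0.4659, 0.9000, 2.8367]

beam 1: φ=-90°, α=285°
  dir = (cos 285°, sin 285°) = (0.2588, -0.9659); from cell (6,4)
  next x-line at t=1.7387, next y-line at t=0.2692; Δt_x=3.8637, Δt_y=1.0353
    y: enter (6,3) at t=0.2692
    y: enter (6,2) at t=1.3044
    x: enter (7,2) at t=1.7387 ← occupied
  → r_1 = 1.7387
beam 2: φ=-45°, α=330°
  dir = (cos 330°, sin 330°) = (0.8660, -0.5000); from cell (6,4)
  next x-line at t=0.5196, next y-line at t=0.5200; Δt_x=1.1547, Δt_y=2.0000
    x: enter (7,4) at t=0.5196 ← occupied
  → r_2 = 0.5196
beam 3: φ=0°, α=15°
  dir = (cos 15°, sin 15°) = (0.9659, 0.2588); from cell (6,4)
  next x-line at t=0.4659, next y-line at t=2.8591; Δt_x=1.0353, Δt_y=3.8637
    x: enter (7,4) at t=0.4659 ← occupied
  → r_3 = 0.4659
beam 4: φ=45°, α=60°
  dir = (cos 60°, sin 60°) = (0.5000, 0.8660); from cell (6,4)
  next x-line at t=0.9000, next y-line at t=0.8545; Δt_x=2.0000, Δt_y=1.1547
    y: enter (6,5) at t=0.8545
    x: enter (7,5) at t=0.9000 ← occupied
  → r_4 = 0.9000
beam 5: φ=90°, α=105°
  dir = (cos 105°, sin 105°) = (-0.2588, 0.9659); from cell (6,4)
  next x-line at t=2.1250, next y-line at t=0.7661; Δt_x=3.8637, Δt_y=1.0353
    y: enter (6,5) at t=0.7661
    y: enter (6,6) at t=1.8014
    x: enter (5,6) at t=2.1250
    y: enter (5,7) at t=2.8367 ← occupied
  → r_5 = 2.8367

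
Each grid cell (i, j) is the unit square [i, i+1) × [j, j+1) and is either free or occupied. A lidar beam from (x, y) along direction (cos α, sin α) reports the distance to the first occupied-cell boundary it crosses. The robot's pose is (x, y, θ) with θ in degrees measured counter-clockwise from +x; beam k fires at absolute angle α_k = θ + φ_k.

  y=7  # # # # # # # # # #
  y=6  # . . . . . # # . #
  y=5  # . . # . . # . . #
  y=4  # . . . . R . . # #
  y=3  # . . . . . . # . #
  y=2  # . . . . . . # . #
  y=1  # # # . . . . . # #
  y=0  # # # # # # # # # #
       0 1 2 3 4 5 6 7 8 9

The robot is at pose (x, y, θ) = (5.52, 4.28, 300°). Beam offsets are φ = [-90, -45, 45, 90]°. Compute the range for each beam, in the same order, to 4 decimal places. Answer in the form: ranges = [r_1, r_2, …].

beam 1: φ=-90°, α=210°
  cosα=-0.8660 sinα=-0.5000 | (5,4) | tMaxX 0.6004 tMaxY 0.5600 | tΔX 1.1547 tΔY 2.0000
    t=0.5600 [y] (5,3)
    t=0.6004 [x] (4,3)
    t=1.7551 [x] (3,3)
    t=2.5600 [y] (3,2)
    t=2.9098 [x] (2,2)
    t=4.0645 [x] (1,2)
    t=4.5600 [y] (1,1) — stop
  → r_1 = 4.5600
beam 2: φ=-45°, α=255°
  cosα=-0.2588 sinα=-0.9659 | (5,4) | tMaxX 2.0091 tMaxY 0.2899 | tΔX 3.8637 tΔY 1.0353
    t=0.2899 [y] (5,3)
    t=1.3252 [y] (5,2)
    t=2.0091 [x] (4,2)
    t=2.3604 [y] (4,1)
    t=3.3957 [y] (4,0) — stop
  → r_2 = 3.3957
beam 3: φ=45°, α=345°
  cosα=0.9659 sinα=-0.2588 | (5,4) | tMaxX 0.4969 tMaxY 1.0818 | tΔX 1.0353 tΔY 3.8637
    t=0.4969 [x] (6,4)
    t=1.0818 [y] (6,3)
    t=1.5322 [x] (7,3) — stop
  → r_3 = 1.5322
beam 4: φ=90°, α=30°
  cosα=0.8660 sinα=0.5000 | (5,4) | tMaxX 0.5543 tMaxY 1.4400 | tΔX 1.1547 tΔY 2.0000
    t=0.5543 [x] (6,4)
    t=1.4400 [y] (6,5) — stop
  → r_4 = 1.4400

ranges = [4.5600, 3.3957, 1.5322, 1.4400]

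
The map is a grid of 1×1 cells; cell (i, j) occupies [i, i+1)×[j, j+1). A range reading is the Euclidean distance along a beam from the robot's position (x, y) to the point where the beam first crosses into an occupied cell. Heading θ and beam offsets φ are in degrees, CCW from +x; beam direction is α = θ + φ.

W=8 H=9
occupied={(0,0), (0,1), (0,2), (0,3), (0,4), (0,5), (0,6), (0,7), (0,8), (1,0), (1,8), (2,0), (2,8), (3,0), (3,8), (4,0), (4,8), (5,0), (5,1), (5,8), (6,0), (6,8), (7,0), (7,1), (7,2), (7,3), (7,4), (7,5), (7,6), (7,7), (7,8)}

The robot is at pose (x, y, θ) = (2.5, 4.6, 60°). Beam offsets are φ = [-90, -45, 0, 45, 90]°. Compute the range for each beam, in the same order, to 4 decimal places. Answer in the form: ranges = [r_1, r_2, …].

ranges = [5.1962, 4.6587, 3.9260, 3.5199, 1.7321]

beam 1: φ=-90°, α=330°
  dir = (cos 330°, sin 330°) = (0.8660, -0.5000); from cell (2,4)
  next x-line at t=0.5774, next y-line at t=1.2000; Δt_x=1.1547, Δt_y=2.0000
    x: enter (3,4) at t=0.5774
    y: enter (3,3) at t=1.2000
    x: enter (4,3) at t=1.7321
    x: enter (5,3) at t=2.8868
    y: enter (5,2) at t=3.2000
    x: enter (6,2) at t=4.0415
    x: enter (7,2) at t=5.1962 ← occupied
  → r_1 = 5.1962
beam 2: φ=-45°, α=15°
  dir = (cos 15°, sin 15°) = (0.9659, 0.2588); from cell (2,4)
  next x-line at t=0.5176, next y-line at t=1.5455; Δt_x=1.0353, Δt_y=3.8637
    x: enter (3,4) at t=0.5176
    y: enter (3,5) at t=1.5455
    x: enter (4,5) at t=1.5529
    x: enter (5,5) at t=2.5882
    x: enter (6,5) at t=3.6235
    x: enter (7,5) at t=4.6587 ← occupied
  → r_2 = 4.6587
beam 3: φ=0°, α=60°
  dir = (cos 60°, sin 60°) = (0.5000, 0.8660); from cell (2,4)
  next x-line at t=1.0000, next y-line at t=0.4619; Δt_x=2.0000, Δt_y=1.1547
    y: enter (2,5) at t=0.4619
    x: enter (3,5) at t=1.0000
    y: enter (3,6) at t=1.6166
    y: enter (3,7) at t=2.7713
    x: enter (4,7) at t=3.0000
    y: enter (4,8) at t=3.9260 ← occupied
  → r_3 = 3.9260
beam 4: φ=45°, α=105°
  dir = (cos 105°, sin 105°) = (-0.2588, 0.9659); from cell (2,4)
  next x-line at t=1.9319, next y-line at t=0.4141; Δt_x=3.8637, Δt_y=1.0353
    y: enter (2,5) at t=0.4141
    y: enter (2,6) at t=1.4494
    x: enter (1,6) at t=1.9319
    y: enter (1,7) at t=2.4847
    y: enter (1,8) at t=3.5199 ← occupied
  → r_4 = 3.5199
beam 5: φ=90°, α=150°
  dir = (cos 150°, sin 150°) = (-0.8660, 0.5000); from cell (2,4)
  next x-line at t=0.5774, next y-line at t=0.8000; Δt_x=1.1547, Δt_y=2.0000
    x: enter (1,4) at t=0.5774
    y: enter (1,5) at t=0.8000
    x: enter (0,5) at t=1.7321 ← occupied
  → r_5 = 1.7321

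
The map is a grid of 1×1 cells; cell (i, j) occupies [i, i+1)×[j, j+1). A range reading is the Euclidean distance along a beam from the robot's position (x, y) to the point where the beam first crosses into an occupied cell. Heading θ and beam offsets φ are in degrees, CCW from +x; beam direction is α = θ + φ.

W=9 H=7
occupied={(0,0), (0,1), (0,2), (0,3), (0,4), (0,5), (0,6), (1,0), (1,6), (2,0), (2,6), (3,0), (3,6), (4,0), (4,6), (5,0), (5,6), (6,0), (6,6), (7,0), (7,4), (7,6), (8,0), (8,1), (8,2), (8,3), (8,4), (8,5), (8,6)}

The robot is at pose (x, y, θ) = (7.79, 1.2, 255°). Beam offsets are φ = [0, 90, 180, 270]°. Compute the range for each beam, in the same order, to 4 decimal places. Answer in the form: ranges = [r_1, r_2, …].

beam 1: φ=0°, α=255°
  direction (-0.2588, -0.9659); cell (7,1); t to first gridline: x 3.0523, y 0.2071 (then +3.8637 / +1.0353)
    (7,0) via y @ 0.2071  # hit
  → r_1 = 0.2071
beam 2: φ=90°, α=345°
  direction (0.9659, -0.2588); cell (7,1); t to first gridline: x 0.2174, y 0.7727 (then +1.0353 / +3.8637)
    (8,1) via x @ 0.2174  # hit
  → r_2 = 0.2174
beam 3: φ=180°, α=75°
  direction (0.2588, 0.9659); cell (7,1); t to first gridline: x 0.8114, y 0.8282 (then +3.8637 / +1.0353)
    (8,1) via x @ 0.8114  # hit
  → r_3 = 0.8114
beam 4: φ=270°, α=165°
  direction (-0.9659, 0.2588); cell (7,1); t to first gridline: x 0.8179, y 3.0910 (then +1.0353 / +3.8637)
    (6,1) via x @ 0.8179
    (5,1) via x @ 1.8531
    (4,1) via x @ 2.8884
    (4,2) via y @ 3.0910
    (3,2) via x @ 3.9237
    (2,2) via x @ 4.9590
    (1,2) via x @ 5.9942
    (1,3) via y @ 6.9547
    (0,3) via x @ 7.0295  # hit
  → r_4 = 7.0295

ranges = [0.2071, 0.2174, 0.8114, 7.0295]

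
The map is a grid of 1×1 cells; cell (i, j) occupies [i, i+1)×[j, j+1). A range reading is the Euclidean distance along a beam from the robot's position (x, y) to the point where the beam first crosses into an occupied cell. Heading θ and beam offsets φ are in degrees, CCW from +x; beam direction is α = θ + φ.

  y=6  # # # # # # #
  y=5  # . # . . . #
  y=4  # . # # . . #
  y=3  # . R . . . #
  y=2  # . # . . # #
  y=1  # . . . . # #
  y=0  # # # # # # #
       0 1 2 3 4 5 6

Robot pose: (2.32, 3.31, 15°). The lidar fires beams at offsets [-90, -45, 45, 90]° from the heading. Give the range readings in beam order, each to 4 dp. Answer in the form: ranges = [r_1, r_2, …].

ranges = [0.3209, 0.6200, 0.7967, 0.7143]

beam 1: φ=-90°, α=285°
  direction (0.2588, -0.9659); cell (2,3); t to first gridline: x 2.6273, y 0.3209 (then +3.8637 / +1.0353)
    (2,2) via y @ 0.3209  # hit
  → r_1 = 0.3209
beam 2: φ=-45°, α=330°
  direction (0.8660, -0.5000); cell (2,3); t to first gridline: x 0.7852, y 0.6200 (then +1.1547 / +2.0000)
    (2,2) via y @ 0.6200  # hit
  → r_2 = 0.6200
beam 3: φ=45°, α=60°
  direction (0.5000, 0.8660); cell (2,3); t to first gridline: x 1.3600, y 0.7967 (then +2.0000 / +1.1547)
    (2,4) via y @ 0.7967  # hit
  → r_3 = 0.7967
beam 4: φ=90°, α=105°
  direction (-0.2588, 0.9659); cell (2,3); t to first gridline: x 1.2364, y 0.7143 (then +3.8637 / +1.0353)
    (2,4) via y @ 0.7143  # hit
  → r_4 = 0.7143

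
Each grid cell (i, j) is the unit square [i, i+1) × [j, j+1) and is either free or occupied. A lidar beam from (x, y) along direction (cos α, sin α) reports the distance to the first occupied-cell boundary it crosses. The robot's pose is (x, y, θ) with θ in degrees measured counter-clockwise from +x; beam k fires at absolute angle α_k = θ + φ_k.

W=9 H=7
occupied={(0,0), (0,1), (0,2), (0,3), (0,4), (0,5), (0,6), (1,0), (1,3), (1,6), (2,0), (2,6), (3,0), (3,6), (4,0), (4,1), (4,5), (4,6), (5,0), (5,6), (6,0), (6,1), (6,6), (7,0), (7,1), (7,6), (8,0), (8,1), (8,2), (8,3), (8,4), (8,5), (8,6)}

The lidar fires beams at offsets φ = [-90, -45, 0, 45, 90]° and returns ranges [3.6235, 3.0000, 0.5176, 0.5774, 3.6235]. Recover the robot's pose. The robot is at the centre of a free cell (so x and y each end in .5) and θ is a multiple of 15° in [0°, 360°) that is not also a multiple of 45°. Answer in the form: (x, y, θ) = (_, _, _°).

Enumerate (i+0.5, j+0.5, θ) over the 30 free cells and 16 admissible headings. For each, cast all 5 beams and compare to the given ranges.
  (2.5, 2.5, 75°): beam 1 = 1.9319 ≠ 3.6235 ✗
  (3.5, 2.5, 300°): beam 1 = 2.8868 ≠ 3.6235 ✗
  (7.5, 4.5, 150°): beam 1 = 1.0000 ≠ 3.6235 ✗
  (5.5, 5.5, 60°): beam 1 = 2.8868 ≠ 3.6235 ✗
  (6.5, 2.5, 285°): beam 1 = 1.9319 ≠ 3.6235 ✗
  …
  (4.5, 4.5, 75°): r_1=3.6235, r_2=3.0000, r_3=0.5176, r_4=0.5774, r_5=3.6235 — all match ✓
Unique over the lattice → pose = (4.5, 4.5, 75°).

(x, y, θ) = (4.5, 4.5, 75°)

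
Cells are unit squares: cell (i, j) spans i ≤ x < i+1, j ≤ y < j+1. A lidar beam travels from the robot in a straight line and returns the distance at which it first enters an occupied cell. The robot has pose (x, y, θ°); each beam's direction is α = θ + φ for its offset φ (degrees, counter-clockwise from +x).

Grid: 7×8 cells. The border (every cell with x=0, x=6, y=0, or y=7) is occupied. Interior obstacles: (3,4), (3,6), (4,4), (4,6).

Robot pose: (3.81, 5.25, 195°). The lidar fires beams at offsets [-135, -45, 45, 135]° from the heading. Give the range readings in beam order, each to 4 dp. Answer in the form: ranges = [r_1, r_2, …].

beam 1: φ=-135°, α=60°
  d=(0.5000,0.8660)  start (3,5)  tX=0.3800 tY=0.8660  stride 1/|dx|=2.0000 1/|dy|=1.1547
    cross x-line → (4,5), t=0.3800
    cross y-line → (4,6), t=0.8660 (wall)
  → r_1 = 0.8660
beam 2: φ=-45°, α=150°
  d=(-0.8660,0.5000)  start (3,5)  tX=0.9353 tY=1.5000  stride 1/|dx|=1.1547 1/|dy|=2.0000
    cross x-line → (2,5), t=0.9353
    cross y-line → (2,6), t=1.5000
    cross x-line → (1,6), t=2.0900
    cross x-line → (0,6), t=3.2447 (wall)
  → r_2 = 3.2447
beam 3: φ=45°, α=240°
  d=(-0.5000,-0.8660)  start (3,5)  tX=1.6200 tY=0.2887  stride 1/|dx|=2.0000 1/|dy|=1.1547
    cross y-line → (3,4), t=0.2887 (wall)
  → r_3 = 0.2887
beam 4: φ=135°, α=330°
  d=(0.8660,-0.5000)  start (3,5)  tX=0.2194 tY=0.5000  stride 1/|dx|=1.1547 1/|dy|=2.0000
    cross x-line → (4,5), t=0.2194
    cross y-line → (4,4), t=0.5000 (wall)
  → r_4 = 0.5000

ranges = [0.8660, 3.2447, 0.2887, 0.5000]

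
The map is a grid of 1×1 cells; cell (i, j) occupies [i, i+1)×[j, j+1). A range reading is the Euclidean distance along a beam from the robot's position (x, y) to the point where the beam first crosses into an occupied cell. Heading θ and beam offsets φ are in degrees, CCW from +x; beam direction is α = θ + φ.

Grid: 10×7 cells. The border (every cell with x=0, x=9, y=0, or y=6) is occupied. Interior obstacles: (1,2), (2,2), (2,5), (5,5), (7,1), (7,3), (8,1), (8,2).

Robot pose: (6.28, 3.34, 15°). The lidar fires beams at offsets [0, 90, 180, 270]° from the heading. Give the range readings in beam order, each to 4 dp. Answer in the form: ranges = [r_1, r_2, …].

beam 1: φ=0°, α=15°
  direction (0.9659, 0.2588); cell (6,3); t to first gridline: x 0.7454, y 2.5500 (then +1.0353 / +3.8637)
    (7,3) via x @ 0.7454  # hit
  → r_1 = 0.7454
beam 2: φ=90°, α=105°
  direction (-0.2588, 0.9659); cell (6,3); t to first gridline: x 1.0818, y 0.6833 (then +3.8637 / +1.0353)
    (6,4) via y @ 0.6833
    (5,4) via x @ 1.0818
    (5,5) via y @ 1.7186  # hit
  → r_2 = 1.7186
beam 3: φ=180°, α=195°
  direction (-0.9659, -0.2588); cell (6,3); t to first gridline: x 0.2899, y 1.3137 (then +1.0353 / +3.8637)
    (5,3) via x @ 0.2899
    (5,2) via y @ 1.3137
    (4,2) via x @ 1.3252
    (3,2) via x @ 2.3604
    (2,2) via x @ 3.3957  # hit
  → r_3 = 3.3957
beam 4: φ=270°, α=285°
  direction (0.2588, -0.9659); cell (6,3); t to first gridline: x 2.7819, y 0.3520 (then +3.8637 / +1.0353)
    (6,2) via y @ 0.3520
    (6,1) via y @ 1.3873
    (6,0) via y @ 2.4225  # hit
  → r_4 = 2.4225

ranges = [0.7454, 1.7186, 3.3957, 2.4225]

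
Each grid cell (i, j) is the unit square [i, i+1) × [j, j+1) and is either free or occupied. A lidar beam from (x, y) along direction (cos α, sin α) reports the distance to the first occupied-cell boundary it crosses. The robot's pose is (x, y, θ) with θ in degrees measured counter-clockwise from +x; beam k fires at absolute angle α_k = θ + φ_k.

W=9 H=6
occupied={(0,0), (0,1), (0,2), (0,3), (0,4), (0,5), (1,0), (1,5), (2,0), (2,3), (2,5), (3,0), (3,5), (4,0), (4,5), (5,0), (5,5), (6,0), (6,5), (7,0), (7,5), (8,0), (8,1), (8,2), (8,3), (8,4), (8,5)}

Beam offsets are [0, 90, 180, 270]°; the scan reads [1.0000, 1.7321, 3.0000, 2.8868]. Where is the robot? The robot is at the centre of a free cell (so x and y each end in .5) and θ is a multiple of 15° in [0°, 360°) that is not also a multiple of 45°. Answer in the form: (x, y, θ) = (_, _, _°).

Candidates: 27 free-cell centres × 16 headings = 432 poses. Raycast each; keep the one whose scan matches to 4 dp.
  (3.5, 2.5, 120°): beam 2 = 2.8868 ≠ 1.7321 ✗
  (1.5, 1.5, 75°): beam 1 = 1.9319 ≠ 1.0000 ✗
  (6.5, 2.5, 330°): beam 1 = 1.7321 ≠ 1.0000 ✗
  (4.5, 4.5, 285°): beam 1 = 3.6235 ≠ 1.0000 ✗
  …
  (3.5, 2.5, 150°): r_1=1.0000, r_2=1.7321, r_3=3.0000, r_4=2.8868 — all match ✓
Only this pose fits every beam.

(x, y, θ) = (3.5, 2.5, 150°)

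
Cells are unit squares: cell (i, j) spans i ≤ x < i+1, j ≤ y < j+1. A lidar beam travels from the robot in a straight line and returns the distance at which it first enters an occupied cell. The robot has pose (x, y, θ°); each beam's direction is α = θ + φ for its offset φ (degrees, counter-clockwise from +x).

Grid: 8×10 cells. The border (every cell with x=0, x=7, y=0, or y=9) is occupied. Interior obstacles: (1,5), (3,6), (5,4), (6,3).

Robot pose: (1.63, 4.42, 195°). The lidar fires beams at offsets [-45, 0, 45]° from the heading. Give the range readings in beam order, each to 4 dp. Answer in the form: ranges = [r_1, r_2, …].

beam 1: φ=-45°, α=150°
  direction (-0.8660, 0.5000); cell (1,4); t to first gridline: x 0.7275, y 1.1600 (then +1.1547 / +2.0000)
    (0,4) via x @ 0.7275  # hit
  → r_1 = 0.7275
beam 2: φ=0°, α=195°
  direction (-0.9659, -0.2588); cell (1,4); t to first gridline: x 0.6522, y 1.6228 (then +1.0353 / +3.8637)
    (0,4) via x @ 0.6522  # hit
  → r_2 = 0.6522
beam 3: φ=45°, α=240°
  direction (-0.5000, -0.8660); cell (1,4); t to first gridline: x 1.2600, y 0.4850 (then +2.0000 / +1.1547)
    (1,3) via y @ 0.4850
    (0,3) via x @ 1.2600  # hit
  → r_3 = 1.2600

ranges = [0.7275, 0.6522, 1.2600]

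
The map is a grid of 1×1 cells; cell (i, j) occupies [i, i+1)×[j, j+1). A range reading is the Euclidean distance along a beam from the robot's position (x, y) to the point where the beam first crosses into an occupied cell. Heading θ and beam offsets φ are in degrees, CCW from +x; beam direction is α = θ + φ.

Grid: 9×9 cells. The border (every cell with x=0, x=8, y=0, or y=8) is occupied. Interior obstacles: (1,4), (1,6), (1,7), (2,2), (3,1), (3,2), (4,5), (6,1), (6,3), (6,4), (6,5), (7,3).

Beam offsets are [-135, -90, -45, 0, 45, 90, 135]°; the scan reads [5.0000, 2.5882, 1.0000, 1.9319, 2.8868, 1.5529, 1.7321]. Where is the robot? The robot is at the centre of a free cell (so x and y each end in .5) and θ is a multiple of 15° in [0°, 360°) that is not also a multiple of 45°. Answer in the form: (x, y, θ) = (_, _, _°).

(x, y, θ) = (4.5, 3.5, 255°)

Enumerate (i+0.5, j+0.5, θ) over the 37 free cells and 16 admissible headings. For each, cast all 7 beams and compare to the given ranges.
  (5.5, 6.5, 60°): beam 1 = 1.9319 ≠ 5.0000 ✗
  (3.5, 7.5, 30°): beam 1 = 4.6587 ≠ 5.0000 ✗
  (7.5, 7.5, 30°): beam 1 = 1.9319 ≠ 5.0000 ✗
  (3.5, 6.5, 75°): beam 1 = 1.0000 ≠ 5.0000 ✗
  (1.5, 2.5, 60°): beam 1 = 1.5529 ≠ 5.0000 ✗
  …
  (4.5, 3.5, 255°): r_1=5.0000, r_2=2.5882, r_3=1.0000, r_4=1.9319, r_5=2.8868, r_6=1.5529, r_7=1.7321 — all match ✓
Unique over the lattice → pose = (4.5, 3.5, 255°).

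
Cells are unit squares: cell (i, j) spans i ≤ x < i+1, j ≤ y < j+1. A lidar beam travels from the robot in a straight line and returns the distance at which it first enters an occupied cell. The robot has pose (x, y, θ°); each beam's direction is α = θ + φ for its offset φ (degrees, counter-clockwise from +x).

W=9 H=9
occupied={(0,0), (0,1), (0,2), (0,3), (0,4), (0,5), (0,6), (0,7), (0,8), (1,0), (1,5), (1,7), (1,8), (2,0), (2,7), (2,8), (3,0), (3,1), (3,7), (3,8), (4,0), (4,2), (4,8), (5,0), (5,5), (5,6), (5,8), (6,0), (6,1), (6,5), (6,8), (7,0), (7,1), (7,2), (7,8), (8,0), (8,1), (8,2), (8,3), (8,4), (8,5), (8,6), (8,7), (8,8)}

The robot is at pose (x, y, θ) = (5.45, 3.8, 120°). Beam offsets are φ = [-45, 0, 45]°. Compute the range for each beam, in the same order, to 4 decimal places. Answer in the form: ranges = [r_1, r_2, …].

beam 1: φ=-45°, α=75°
  cosα=0.2588 sinα=0.9659 | (5,3) | tMaxX 2.1250 tMaxY 0.2071 | tΔX 3.8637 tΔY 1.0353
    t=0.2071 [y] (5,4)
    t=1.2423 [y] (5,5) — stop
  → r_1 = 1.2423
beam 2: φ=0°, α=120°
  cosα=-0.5000 sinα=0.8660 | (5,3) | tMaxX 0.9000 tMaxY 0.2309 | tΔX 2.0000 tΔY 1.1547
    t=0.2309 [y] (5,4)
    t=0.9000 [x] (4,4)
    t=1.3856 [y] (4,5)
    t=2.5403 [y] (4,6)
    t=2.9000 [x] (3,6)
    t=3.6950 [y] (3,7) — stop
  → r_2 = 3.6950
beam 3: φ=45°, α=165°
  cosα=-0.9659 sinα=0.2588 | (5,3) | tMaxX 0.4659 tMaxY 0.7727 | tΔX 1.0353 tΔY 3.8637
    t=0.4659 [x] (4,3)
    t=0.7727 [y] (4,4)
    t=1.5012 [x] (3,4)
    t=2.5364 [x] (2,4)
    t=3.5717 [x] (1,4)
    t=4.6070 [x] (0,4) — stop
  → r_3 = 4.6070

ranges = [1.2423, 3.6950, 4.6070]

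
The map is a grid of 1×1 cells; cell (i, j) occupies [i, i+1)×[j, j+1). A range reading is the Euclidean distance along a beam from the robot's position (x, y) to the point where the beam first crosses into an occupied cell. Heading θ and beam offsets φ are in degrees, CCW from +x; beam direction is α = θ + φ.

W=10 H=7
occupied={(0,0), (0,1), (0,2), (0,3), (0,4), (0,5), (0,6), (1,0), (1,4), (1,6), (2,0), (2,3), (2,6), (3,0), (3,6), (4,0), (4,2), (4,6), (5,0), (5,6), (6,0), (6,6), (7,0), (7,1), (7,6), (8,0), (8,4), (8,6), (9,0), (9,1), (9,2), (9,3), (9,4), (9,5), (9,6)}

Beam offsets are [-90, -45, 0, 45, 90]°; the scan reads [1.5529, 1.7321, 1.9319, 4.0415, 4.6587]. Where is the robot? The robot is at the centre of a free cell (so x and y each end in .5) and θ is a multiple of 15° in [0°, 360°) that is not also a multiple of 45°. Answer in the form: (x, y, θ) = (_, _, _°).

The pose lattice has 35·16 = 560 candidates. Test each by forward raycasting.
  (8.5, 2.5, 240°): beam 1 = 7.0000 ≠ 1.5529 ✗
  (4.5, 3.5, 75°): beam 1 = 4.6587 ≠ 1.5529 ✗
  (6.5, 5.5, 210°): beam 1 = 0.5774 ≠ 1.5529 ✗
  (6.5, 2.5, 120°): beam 1 = 2.8868 ≠ 1.5529 ✗
  …
  (7.5, 2.5, 75°): r_1=1.5529, r_2=1.7321, r_3=1.9319, r_4=4.0415, r_5=4.6587 — all match ✓
Only this pose fits every beam.

(x, y, θ) = (7.5, 2.5, 75°)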